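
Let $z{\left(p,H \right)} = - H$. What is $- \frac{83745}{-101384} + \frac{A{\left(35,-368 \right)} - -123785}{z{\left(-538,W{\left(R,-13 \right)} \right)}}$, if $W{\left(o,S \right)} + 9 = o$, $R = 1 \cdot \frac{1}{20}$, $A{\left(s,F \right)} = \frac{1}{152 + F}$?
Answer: $\frac{6777306443725}{489988872} \approx 13832.0$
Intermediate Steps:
$R = \frac{1}{20}$ ($R = 1 \cdot \frac{1}{20} = \frac{1}{20} \approx 0.05$)
$W{\left(o,S \right)} = -9 + o$
$- \frac{83745}{-101384} + \frac{A{\left(35,-368 \right)} - -123785}{z{\left(-538,W{\left(R,-13 \right)} \right)}} = - \frac{83745}{-101384} + \frac{\frac{1}{152 - 368} - -123785}{\left(-1\right) \left(-9 + \frac{1}{20}\right)} = \left(-83745\right) \left(- \frac{1}{101384}\right) + \frac{\frac{1}{-216} + 123785}{\left(-1\right) \left(- \frac{179}{20}\right)} = \frac{83745}{101384} + \frac{- \frac{1}{216} + 123785}{\frac{179}{20}} = \frac{83745}{101384} + \frac{26737559}{216} \cdot \frac{20}{179} = \frac{83745}{101384} + \frac{133687795}{9666} = \frac{6777306443725}{489988872}$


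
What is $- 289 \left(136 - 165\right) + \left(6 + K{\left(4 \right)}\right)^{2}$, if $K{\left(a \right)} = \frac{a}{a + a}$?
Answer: $\frac{33693}{4} \approx 8423.3$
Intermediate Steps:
$K{\left(a \right)} = \frac{1}{2}$ ($K{\left(a \right)} = \frac{a}{2 a} = a \frac{1}{2 a} = \frac{1}{2}$)
$- 289 \left(136 - 165\right) + \left(6 + K{\left(4 \right)}\right)^{2} = - 289 \left(136 - 165\right) + \left(6 + \frac{1}{2}\right)^{2} = - 289 \left(136 - 165\right) + \left(\frac{13}{2}\right)^{2} = \left(-289\right) \left(-29\right) + \frac{169}{4} = 8381 + \frac{169}{4} = \frac{33693}{4}$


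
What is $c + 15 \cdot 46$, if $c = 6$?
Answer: $696$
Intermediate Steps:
$c + 15 \cdot 46 = 6 + 15 \cdot 46 = 6 + 690 = 696$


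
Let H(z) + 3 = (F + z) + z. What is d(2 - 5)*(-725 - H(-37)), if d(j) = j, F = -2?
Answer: 1938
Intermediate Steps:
H(z) = -5 + 2*z (H(z) = -3 + ((-2 + z) + z) = -3 + (-2 + 2*z) = -5 + 2*z)
d(2 - 5)*(-725 - H(-37)) = (2 - 5)*(-725 - (-5 + 2*(-37))) = -3*(-725 - (-5 - 74)) = -3*(-725 - 1*(-79)) = -3*(-725 + 79) = -3*(-646) = 1938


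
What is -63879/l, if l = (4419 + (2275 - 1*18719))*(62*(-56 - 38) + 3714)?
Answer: -63879/25420850 ≈ -0.0025129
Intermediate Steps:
l = 25420850 (l = (4419 + (2275 - 18719))*(62*(-94) + 3714) = (4419 - 16444)*(-5828 + 3714) = -12025*(-2114) = 25420850)
-63879/l = -63879/25420850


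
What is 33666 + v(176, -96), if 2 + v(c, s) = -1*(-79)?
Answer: 33743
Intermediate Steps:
v(c, s) = 77 (v(c, s) = -2 - 1*(-79) = -2 + 79 = 77)
33666 + v(176, -96) = 33666 + 77 = 33743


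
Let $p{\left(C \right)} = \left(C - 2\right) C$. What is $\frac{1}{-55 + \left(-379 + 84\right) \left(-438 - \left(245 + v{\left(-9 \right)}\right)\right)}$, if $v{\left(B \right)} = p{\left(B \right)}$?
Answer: $\frac{1}{230635} \approx 4.3359 \cdot 10^{-6}$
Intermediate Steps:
$p{\left(C \right)} = C \left(-2 + C\right)$ ($p{\left(C \right)} = \left(-2 + C\right) C = C \left(-2 + C\right)$)
$v{\left(B \right)} = B \left(-2 + B\right)$
$\frac{1}{-55 + \left(-379 + 84\right) \left(-438 - \left(245 + v{\left(-9 \right)}\right)\right)} = \frac{1}{-55 + \left(-379 + 84\right) \left(-438 - \left(245 - 9 \left(-2 - 9\right)\right)\right)} = \frac{1}{-55 - 295 \left(-438 - \left(245 - -99\right)\right)} = \frac{1}{-55 - 295 \left(-438 - 344\right)} = \frac{1}{-55 - -230690} = \frac{1}{-55 + 230690} = \frac{1}{230635}$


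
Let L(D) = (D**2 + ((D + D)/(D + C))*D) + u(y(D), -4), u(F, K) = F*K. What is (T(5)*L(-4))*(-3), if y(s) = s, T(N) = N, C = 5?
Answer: -960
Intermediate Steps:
L(D) = D**2 - 4*D + 2*D**2/(5 + D) (L(D) = (D**2 + ((D + D)/(D + 5))*D) + D*(-4) = (D**2 + ((2*D)/(5 + D))*D) - 4*D = (D**2 + (2*D/(5 + D))*D) - 4*D = (D**2 + 2*D**2/(5 + D)) - 4*D = D**2 - 4*D + 2*D**2/(5 + D))
(T(5)*L(-4))*(-3) = (5*(-4*(-20 + (-4)**2 + 3*(-4))/(5 - 4)))*(-3) = (5*(-4*(-20 + 16 - 12)/1))*(-3) = (5*(-4*1*(-16)))*(-3) = (5*64)*(-3) = 320*(-3) = -960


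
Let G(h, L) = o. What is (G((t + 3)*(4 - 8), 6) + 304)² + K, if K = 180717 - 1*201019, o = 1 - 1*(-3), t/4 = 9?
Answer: 74562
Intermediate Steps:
t = 36 (t = 4*9 = 36)
o = 4 (o = 1 + 3 = 4)
G(h, L) = 4
K = -20302 (K = 180717 - 201019 = -20302)
(G((t + 3)*(4 - 8), 6) + 304)² + K = (4 + 304)² - 20302 = 308² - 20302 = 94864 - 20302 = 74562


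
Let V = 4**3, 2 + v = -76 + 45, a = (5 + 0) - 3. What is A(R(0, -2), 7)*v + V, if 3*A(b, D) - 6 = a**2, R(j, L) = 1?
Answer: -46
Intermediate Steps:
a = 2 (a = 5 - 3 = 2)
A(b, D) = 10/3 (A(b, D) = 2 + (1/3)*2**2 = 2 + (1/3)*4 = 2 + 4/3 = 10/3)
v = -33 (v = -2 + (-76 + 45) = -2 - 31 = -33)
V = 64
A(R(0, -2), 7)*v + V = (10/3)*(-33) + 64 = -110 + 64 = -46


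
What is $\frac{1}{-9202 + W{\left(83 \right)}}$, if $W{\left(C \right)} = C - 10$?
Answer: $- \frac{1}{9129} \approx -0.00010954$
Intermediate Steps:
$W{\left(C \right)} = -10 + C$ ($W{\left(C \right)} = C - 10 = -10 + C$)
$\frac{1}{-9202 + W{\left(83 \right)}} = \frac{1}{-9202 + \left(-10 + 83\right)} = \frac{1}{-9202 + 73} = \frac{1}{-9129} = - \frac{1}{9129}$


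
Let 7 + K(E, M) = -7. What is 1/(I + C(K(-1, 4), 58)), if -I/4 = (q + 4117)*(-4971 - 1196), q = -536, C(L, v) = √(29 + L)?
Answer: 88336108/7803267976587649 - √15/7803267976587649 ≈ 1.1320e-8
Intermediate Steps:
K(E, M) = -14 (K(E, M) = -7 - 7 = -14)
I = 88336108 (I = -4*(-536 + 4117)*(-4971 - 1196) = -14324*(-6167) = -4*(-22084027) = 88336108)
1/(I + C(K(-1, 4), 58)) = 1/(88336108 + √(29 - 14)) = 1/(88336108 + √15)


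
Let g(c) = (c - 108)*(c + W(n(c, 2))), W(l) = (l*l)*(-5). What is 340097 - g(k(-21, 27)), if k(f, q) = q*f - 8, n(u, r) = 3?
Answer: -83363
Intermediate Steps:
k(f, q) = -8 + f*q (k(f, q) = f*q - 8 = -8 + f*q)
W(l) = -5*l² (W(l) = l²*(-5) = -5*l²)
g(c) = (-108 + c)*(-45 + c) (g(c) = (c - 108)*(c - 5*3²) = (-108 + c)*(c - 5*9) = (-108 + c)*(c - 45) = (-108 + c)*(-45 + c))
340097 - g(k(-21, 27)) = 340097 - (4860 + (-8 - 21*27)² - 153*(-8 - 21*27)) = 340097 - (4860 + (-8 - 567)² - 153*(-8 - 567)) = 340097 - (4860 + (-575)² - 153*(-575)) = 340097 - (4860 + 330625 + 87975) = 340097 - 1*423460 = 340097 - 423460 = -83363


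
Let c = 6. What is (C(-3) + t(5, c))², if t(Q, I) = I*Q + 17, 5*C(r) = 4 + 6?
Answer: 2401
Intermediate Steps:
C(r) = 2 (C(r) = (4 + 6)/5 = (⅕)*10 = 2)
t(Q, I) = 17 + I*Q
(C(-3) + t(5, c))² = (2 + (17 + 6*5))² = (2 + (17 + 30))² = (2 + 47)² = 49² = 2401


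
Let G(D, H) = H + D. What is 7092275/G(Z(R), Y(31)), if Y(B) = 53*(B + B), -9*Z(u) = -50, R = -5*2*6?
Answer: 63830475/29624 ≈ 2154.7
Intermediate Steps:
R = -60 (R = -10*6 = -60)
Z(u) = 50/9 (Z(u) = -1/9*(-50) = 50/9)
Y(B) = 106*B (Y(B) = 53*(2*B) = 106*B)
G(D, H) = D + H
7092275/G(Z(R), Y(31)) = 7092275/(50/9 + 106*31) = 7092275/(50/9 + 3286) = 7092275/(29624/9) = 7092275*(9/29624) = 63830475/29624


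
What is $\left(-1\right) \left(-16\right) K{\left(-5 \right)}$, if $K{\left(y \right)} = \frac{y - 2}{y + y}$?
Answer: $\frac{56}{5} \approx 11.2$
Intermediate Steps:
$K{\left(y \right)} = \frac{-2 + y}{2 y}$
$\left(-1\right) \left(-16\right) K{\left(-5 \right)} = \left(-1\right) \left(-16\right) \frac{-2 - 5}{2 \left(-5\right)} = 16 \cdot \frac{1}{2} \left(- \frac{1}{5}\right) \left(-7\right) = 16 \cdot \frac{7}{10} = \frac{56}{5}$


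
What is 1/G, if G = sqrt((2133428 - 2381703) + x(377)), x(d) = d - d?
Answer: -I*sqrt(9931)/49655 ≈ -0.0020069*I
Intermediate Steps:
x(d) = 0
G = 5*I*sqrt(9931) (G = sqrt((2133428 - 2381703) + 0) = sqrt(-248275 + 0) = sqrt(-248275) = 5*I*sqrt(9931) ≈ 498.27*I)
1/G = 1/(5*I*sqrt(9931)) = -I*sqrt(9931)/49655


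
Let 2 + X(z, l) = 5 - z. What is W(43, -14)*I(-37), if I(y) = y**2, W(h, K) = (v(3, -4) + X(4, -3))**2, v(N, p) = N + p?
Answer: 5476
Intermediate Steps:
X(z, l) = 3 - z (X(z, l) = -2 + (5 - z) = 3 - z)
W(h, K) = 4 (W(h, K) = ((3 - 4) + (3 - 1*4))**2 = (-1 + (3 - 4))**2 = (-1 - 1)**2 = (-2)**2 = 4)
W(43, -14)*I(-37) = 4*(-37)**2 = 4*1369 = 5476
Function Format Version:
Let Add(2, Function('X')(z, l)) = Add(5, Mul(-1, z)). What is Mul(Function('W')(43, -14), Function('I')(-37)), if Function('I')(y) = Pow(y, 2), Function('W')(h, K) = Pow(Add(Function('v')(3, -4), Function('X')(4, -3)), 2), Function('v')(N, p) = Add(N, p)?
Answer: 5476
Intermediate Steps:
Function('X')(z, l) = Add(3, Mul(-1, z)) (Function('X')(z, l) = Add(-2, Add(5, Mul(-1, z))) = Add(3, Mul(-1, z)))
Function('W')(h, K) = 4 (Function('W')(h, K) = Pow(Add(Add(3, -4), Add(3, Mul(-1, 4))), 2) = Pow(Add(-1, Add(3, -4)), 2) = Pow(Add(-1, -1), 2) = Pow(-2, 2) = 4)
Mul(Function('W')(43, -14), Function('I')(-37)) = Mul(4, Pow(-37, 2)) = Mul(4, 1369) = 5476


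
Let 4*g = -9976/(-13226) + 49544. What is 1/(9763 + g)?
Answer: 6613/146472584 ≈ 4.5148e-5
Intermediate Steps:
g = 81909865/6613 (g = (-9976/(-13226) + 49544)/4 = (-9976*(-1/13226) + 49544)/4 = (4988/6613 + 49544)/4 = (¼)*(327639460/6613) = 81909865/6613 ≈ 12386.)
1/(9763 + g) = 1/(9763 + 81909865/6613) = 1/(146472584/6613) = 6613/146472584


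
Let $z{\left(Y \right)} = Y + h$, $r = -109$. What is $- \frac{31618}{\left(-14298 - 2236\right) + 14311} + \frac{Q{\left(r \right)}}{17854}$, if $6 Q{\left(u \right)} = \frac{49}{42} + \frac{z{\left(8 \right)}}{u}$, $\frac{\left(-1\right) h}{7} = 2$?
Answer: $\frac{246125585945}{17304596712} \approx 14.223$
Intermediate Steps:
$h = -14$ ($h = \left(-7\right) 2 = -14$)
$z{\left(Y \right)} = -14 + Y$ ($z{\left(Y \right)} = Y - 14 = -14 + Y$)
$Q{\left(u \right)} = \frac{7}{36} - \frac{1}{u}$ ($Q{\left(u \right)} = \frac{\frac{49}{42} + \frac{-14 + 8}{u}}{6} = \frac{49 \cdot \frac{1}{42} - \frac{6}{u}}{6} = \frac{\frac{7}{6} - \frac{6}{u}}{6} = \frac{7}{36} - \frac{1}{u}$)
$- \frac{31618}{\left(-14298 - 2236\right) + 14311} + \frac{Q{\left(r \right)}}{17854} = - \frac{31618}{\left(-14298 - 2236\right) + 14311} + \frac{\frac{7}{36} - \frac{1}{-109}}{17854} = - \frac{31618}{-16534 + 14311} + \left(\frac{7}{36} - - \frac{1}{109}\right) \frac{1}{17854} = - \frac{31618}{-2223} + \left(\frac{7}{36} + \frac{1}{109}\right) \frac{1}{17854} = \left(-31618\right) \left(- \frac{1}{2223}\right) + \frac{799}{3924} \cdot \frac{1}{17854} = \frac{31618}{2223} + \frac{799}{70059096} = \frac{246125585945}{17304596712}$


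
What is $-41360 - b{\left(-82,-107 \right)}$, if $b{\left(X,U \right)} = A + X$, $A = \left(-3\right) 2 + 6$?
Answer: $-41278$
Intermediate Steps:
$A = 0$ ($A = -6 + 6 = 0$)
$b{\left(X,U \right)} = X$ ($b{\left(X,U \right)} = 0 + X = X$)
$-41360 - b{\left(-82,-107 \right)} = -41360 - -82 = -41360 + 82 = -41278$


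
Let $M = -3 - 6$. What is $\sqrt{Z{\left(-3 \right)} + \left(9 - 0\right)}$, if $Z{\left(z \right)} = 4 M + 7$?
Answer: $2 i \sqrt{5} \approx 4.4721 i$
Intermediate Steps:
$M = -9$ ($M = -3 - 6 = -9$)
$Z{\left(z \right)} = -29$ ($Z{\left(z \right)} = 4 \left(-9\right) + 7 = -36 + 7 = -29$)
$\sqrt{Z{\left(-3 \right)} + \left(9 - 0\right)} = \sqrt{-29 + \left(9 - 0\right)} = \sqrt{-29 + \left(9 + 0\right)} = \sqrt{-29 + 9} = \sqrt{-20} = 2 i \sqrt{5}$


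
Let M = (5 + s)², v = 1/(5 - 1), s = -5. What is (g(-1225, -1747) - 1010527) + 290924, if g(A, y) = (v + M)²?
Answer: -11513647/16 ≈ -7.1960e+5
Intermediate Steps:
v = ¼ (v = 1/4 = ¼ ≈ 0.25000)
M = 0 (M = (5 - 5)² = 0² = 0)
g(A, y) = 1/16 (g(A, y) = (¼ + 0)² = (¼)² = 1/16)
(g(-1225, -1747) - 1010527) + 290924 = (1/16 - 1010527) + 290924 = -16168431/16 + 290924 = -11513647/16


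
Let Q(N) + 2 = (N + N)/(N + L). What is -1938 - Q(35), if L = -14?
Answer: -5818/3 ≈ -1939.3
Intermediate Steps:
Q(N) = -2 + 2*N/(-14 + N) (Q(N) = -2 + (N + N)/(N - 14) = -2 + (2*N)/(-14 + N) = -2 + 2*N/(-14 + N))
-1938 - Q(35) = -1938 - 28/(-14 + 35) = -1938 - 28/21 = -1938 - 1*4/3 = -1938 - 4/3 = -5818/3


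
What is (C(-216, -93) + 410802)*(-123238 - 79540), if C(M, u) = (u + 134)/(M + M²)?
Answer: -1934263340895269/23220 ≈ -8.3302e+10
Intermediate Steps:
C(M, u) = (134 + u)/(M + M²)
(C(-216, -93) + 410802)*(-123238 - 79540) = ((134 - 93)/((-216)*(1 - 216)) + 410802)*(-123238 - 79540) = (-1/216*41/(-215) + 410802)*(-202778) = (-1/216*(-1/215)*41 + 410802)*(-202778) = (41/46440 + 410802)*(-202778) = (19077644921/46440)*(-202778) = -1934263340895269/23220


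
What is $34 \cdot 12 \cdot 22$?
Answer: $8976$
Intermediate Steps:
$34 \cdot 12 \cdot 22 = 408 \cdot 22 = 8976$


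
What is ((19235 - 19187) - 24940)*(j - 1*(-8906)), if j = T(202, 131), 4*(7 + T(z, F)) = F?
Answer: -222329121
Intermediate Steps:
T(z, F) = -7 + F/4
j = 103/4 (j = -7 + (¼)*131 = -7 + 131/4 = 103/4 ≈ 25.750)
((19235 - 19187) - 24940)*(j - 1*(-8906)) = ((19235 - 19187) - 24940)*(103/4 - 1*(-8906)) = (48 - 24940)*(103/4 + 8906) = -24892*35727/4 = -222329121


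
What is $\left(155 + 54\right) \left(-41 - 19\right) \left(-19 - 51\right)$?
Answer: $877800$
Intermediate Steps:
$\left(155 + 54\right) \left(-41 - 19\right) \left(-19 - 51\right) = 209 \left(\left(-60\right) \left(-70\right)\right) = 209 \cdot 4200 = 877800$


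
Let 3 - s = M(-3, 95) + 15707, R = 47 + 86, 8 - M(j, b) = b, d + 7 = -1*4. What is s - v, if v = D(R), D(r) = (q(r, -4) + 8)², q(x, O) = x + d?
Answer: -32517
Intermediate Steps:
d = -11 (d = -7 - 1*4 = -7 - 4 = -11)
M(j, b) = 8 - b
R = 133
q(x, O) = -11 + x (q(x, O) = x - 11 = -11 + x)
s = -15617 (s = 3 - ((8 - 1*95) + 15707) = 3 - ((8 - 95) + 15707) = 3 - (-87 + 15707) = 3 - 1*15620 = 3 - 15620 = -15617)
D(r) = (-3 + r)² (D(r) = ((-11 + r) + 8)² = (-3 + r)²)
v = 16900 (v = (-3 + 133)² = 130² = 16900)
s - v = -15617 - 1*16900 = -15617 - 16900 = -32517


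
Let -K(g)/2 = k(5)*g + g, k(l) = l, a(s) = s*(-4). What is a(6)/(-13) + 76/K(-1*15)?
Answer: 1327/585 ≈ 2.2684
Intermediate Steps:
a(s) = -4*s
K(g) = -12*g (K(g) = -2*(5*g + g) = -12*g)
a(6)/(-13) + 76/K(-1*15) = -4*6/(-13) + 76/((-(-12)*15)) = -24*(-1/13) + 76/((-12*(-15))) = 24/13 + 76/180 = 24/13 + 76*(1/180) = 24/13 + 19/45 = 1327/585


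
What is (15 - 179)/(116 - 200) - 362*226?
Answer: -1718011/21 ≈ -81810.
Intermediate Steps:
(15 - 179)/(116 - 200) - 362*226 = -164/(-84) - 81812 = -164*(-1/84) - 81812 = 41/21 - 81812 = -1718011/21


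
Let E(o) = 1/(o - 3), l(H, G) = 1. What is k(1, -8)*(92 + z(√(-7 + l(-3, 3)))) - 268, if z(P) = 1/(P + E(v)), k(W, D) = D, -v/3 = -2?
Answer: 4*(-753*√6 + 257*I)/(-I + 3*√6) ≈ -1004.4 + 3.2066*I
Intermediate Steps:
v = 6 (v = -3*(-2) = 6)
E(o) = 1/(-3 + o)
z(P) = 1/(⅓ + P) (z(P) = 1/(P + 1/(-3 + 6)) = 1/(P + 1/3) = 1/(P + ⅓) = 1/(⅓ + P))
k(1, -8)*(92 + z(√(-7 + l(-3, 3)))) - 268 = -8*(92 + 3/(1 + 3*√(-7 + 1))) - 268 = -8*(92 + 3/(1 + 3*√(-6))) - 268 = -8*(92 + 3/(1 + 3*(I*√6))) - 268 = -8*(92 + 3/(1 + 3*I*√6)) - 268 = (-736 - 24/(1 + 3*I*√6)) - 268 = -1004 - 24/(1 + 3*I*√6)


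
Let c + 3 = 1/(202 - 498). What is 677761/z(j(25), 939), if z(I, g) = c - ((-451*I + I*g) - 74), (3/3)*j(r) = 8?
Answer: -200617256/1134569 ≈ -176.82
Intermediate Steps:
c = -889/296 (c = -3 + 1/(202 - 498) = -3 + 1/(-296) = -3 - 1/296 = -889/296 ≈ -3.0034)
j(r) = 8
z(I, g) = 21015/296 + 451*I - I*g (z(I, g) = -889/296 - ((-451*I + I*g) - 74) = -889/296 - (-74 - 451*I + I*g) = -889/296 + (74 + 451*I - I*g) = 21015/296 + 451*I - I*g)
677761/z(j(25), 939) = 677761/(21015/296 + 451*8 - 1*8*939) = 677761/(21015/296 + 3608 - 7512) = 677761/(-1134569/296) = 677761*(-296/1134569) = -200617256/1134569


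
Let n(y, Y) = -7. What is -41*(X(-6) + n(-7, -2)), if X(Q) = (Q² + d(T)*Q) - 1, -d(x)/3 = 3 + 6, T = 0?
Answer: -7790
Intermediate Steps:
d(x) = -27 (d(x) = -3*(3 + 6) = -3*9 = -27)
X(Q) = -1 + Q² - 27*Q (X(Q) = (Q² - 27*Q) - 1 = -1 + Q² - 27*Q)
-41*(X(-6) + n(-7, -2)) = -41*((-1 + (-6)² - 27*(-6)) - 7) = -41*((-1 + 36 + 162) - 7) = -41*(197 - 7) = -41*190 = -7790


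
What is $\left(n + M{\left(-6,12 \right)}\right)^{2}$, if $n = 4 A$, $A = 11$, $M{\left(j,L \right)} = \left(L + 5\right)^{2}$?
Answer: $110889$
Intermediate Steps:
$M{\left(j,L \right)} = \left(5 + L\right)^{2}$
$n = 44$ ($n = 4 \cdot 11 = 44$)
$\left(n + M{\left(-6,12 \right)}\right)^{2} = \left(44 + \left(5 + 12\right)^{2}\right)^{2} = \left(44 + 17^{2}\right)^{2} = \left(44 + 289\right)^{2} = 333^{2} = 110889$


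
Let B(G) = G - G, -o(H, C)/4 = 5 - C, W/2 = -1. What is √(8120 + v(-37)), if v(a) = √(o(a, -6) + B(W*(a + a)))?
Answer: √(8120 + 2*I*√11) ≈ 90.111 + 0.0368*I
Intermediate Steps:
W = -2 (W = 2*(-1) = -2)
o(H, C) = -20 + 4*C (o(H, C) = -4*(5 - C) = -20 + 4*C)
B(G) = 0
v(a) = 2*I*√11 (v(a) = √((-20 + 4*(-6)) + 0) = √((-20 - 24) + 0) = √(-44 + 0) = √(-44) = 2*I*√11)
√(8120 + v(-37)) = √(8120 + 2*I*√11)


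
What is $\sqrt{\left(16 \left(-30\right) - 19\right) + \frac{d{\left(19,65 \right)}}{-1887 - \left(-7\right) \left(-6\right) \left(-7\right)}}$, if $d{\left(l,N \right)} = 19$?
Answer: $\frac{i \sqrt{140701902}}{531} \approx 22.339 i$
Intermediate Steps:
$\sqrt{\left(16 \left(-30\right) - 19\right) + \frac{d{\left(19,65 \right)}}{-1887 - \left(-7\right) \left(-6\right) \left(-7\right)}} = \sqrt{\left(16 \left(-30\right) - 19\right) + \frac{19}{-1887 - \left(-7\right) \left(-6\right) \left(-7\right)}} = \sqrt{\left(-480 - 19\right) + \frac{19}{-1887 - 42 \left(-7\right)}} = \sqrt{-499 + \frac{19}{-1887 - -294}} = \sqrt{-499 + \frac{19}{-1887 + 294}} = \sqrt{-499 + \frac{19}{-1593}} = \sqrt{-499 + 19 \left(- \frac{1}{1593}\right)} = \sqrt{-499 - \frac{19}{1593}} = \sqrt{- \frac{794926}{1593}} = \frac{i \sqrt{140701902}}{531}$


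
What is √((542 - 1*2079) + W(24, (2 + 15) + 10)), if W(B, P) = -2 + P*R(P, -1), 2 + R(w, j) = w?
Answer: 12*I*√6 ≈ 29.394*I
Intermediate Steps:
R(w, j) = -2 + w
W(B, P) = -2 + P*(-2 + P)
√((542 - 1*2079) + W(24, (2 + 15) + 10)) = √((542 - 1*2079) + (-2 + ((2 + 15) + 10)*(-2 + ((2 + 15) + 10)))) = √((542 - 2079) + (-2 + (17 + 10)*(-2 + (17 + 10)))) = √(-1537 + (-2 + 27*(-2 + 27))) = √(-1537 + (-2 + 27*25)) = √(-1537 + (-2 + 675)) = √(-1537 + 673) = √(-864) = 12*I*√6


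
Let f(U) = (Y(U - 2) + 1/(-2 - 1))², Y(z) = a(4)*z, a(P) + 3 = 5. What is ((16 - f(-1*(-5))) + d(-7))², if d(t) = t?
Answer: 43264/81 ≈ 534.12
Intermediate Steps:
a(P) = 2 (a(P) = -3 + 5 = 2)
Y(z) = 2*z
f(U) = (-13/3 + 2*U)² (f(U) = (2*(U - 2) + 1/(-2 - 1))² = (2*(-2 + U) + 1/(-3))² = ((-4 + 2*U) - ⅓)² = (-13/3 + 2*U)²)
((16 - f(-1*(-5))) + d(-7))² = ((16 - (-13 + 6*(-1*(-5)))²/9) - 7)² = ((16 - (-13 + 6*5)²/9) - 7)² = ((16 - (-13 + 30)²/9) - 7)² = ((16 - 17²/9) - 7)² = ((16 - 289/9) - 7)² = (-145/9 - 7)² = (-208/9)² = 43264/81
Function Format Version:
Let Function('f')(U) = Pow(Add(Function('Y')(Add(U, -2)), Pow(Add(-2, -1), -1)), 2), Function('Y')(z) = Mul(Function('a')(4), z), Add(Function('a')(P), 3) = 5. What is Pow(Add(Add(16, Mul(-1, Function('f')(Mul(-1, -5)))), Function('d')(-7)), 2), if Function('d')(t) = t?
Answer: Rational(43264, 81) ≈ 534.12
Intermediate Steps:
Function('a')(P) = 2 (Function('a')(P) = Add(-3, 5) = 2)
Function('Y')(z) = Mul(2, z)
Function('f')(U) = Pow(Add(Rational(-13, 3), Mul(2, U)), 2) (Function('f')(U) = Pow(Add(Mul(2, Add(U, -2)), Pow(Add(-2, -1), -1)), 2) = Pow(Add(Mul(2, Add(-2, U)), Pow(-3, -1)), 2) = Pow(Add(Add(-4, Mul(2, U)), Rational(-1, 3)), 2) = Pow(Add(Rational(-13, 3), Mul(2, U)), 2))
Pow(Add(Add(16, Mul(-1, Function('f')(Mul(-1, -5)))), Function('d')(-7)), 2) = Pow(Add(Add(16, Mul(-1, Mul(Rational(1, 9), Pow(Add(-13, Mul(6, Mul(-1, -5))), 2)))), -7), 2) = Pow(Add(Add(16, Mul(-1, Mul(Rational(1, 9), Pow(Add(-13, Mul(6, 5)), 2)))), -7), 2) = Pow(Add(Add(16, Mul(-1, Mul(Rational(1, 9), Pow(Add(-13, 30), 2)))), -7), 2) = Pow(Add(Add(16, Mul(-1, Mul(Rational(1, 9), Pow(17, 2)))), -7), 2) = Pow(Add(Add(16, Mul(-1, Mul(Rational(1, 9), 289))), -7), 2) = Pow(Add(Add(16, Mul(-1, Rational(289, 9))), -7), 2) = Pow(Add(Add(16, Rational(-289, 9)), -7), 2) = Pow(Add(Rational(-145, 9), -7), 2) = Pow(Rational(-208, 9), 2) = Rational(43264, 81)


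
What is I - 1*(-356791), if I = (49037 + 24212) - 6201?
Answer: 423839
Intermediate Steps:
I = 67048 (I = 73249 - 6201 = 67048)
I - 1*(-356791) = 67048 - 1*(-356791) = 67048 + 356791 = 423839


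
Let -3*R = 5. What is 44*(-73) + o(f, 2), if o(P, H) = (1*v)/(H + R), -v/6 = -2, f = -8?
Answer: -3176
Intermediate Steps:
R = -5/3 (R = -⅓*5 = -5/3 ≈ -1.6667)
v = 12 (v = -6*(-2) = 12)
o(P, H) = 12/(-5/3 + H) (o(P, H) = (1*12)/(H - 5/3) = 12/(-5/3 + H))
44*(-73) + o(f, 2) = 44*(-73) + 36/(-5 + 3*2) = -3212 + 36/(-5 + 6) = -3212 + 36/1 = -3212 + 36*1 = -3212 + 36 = -3176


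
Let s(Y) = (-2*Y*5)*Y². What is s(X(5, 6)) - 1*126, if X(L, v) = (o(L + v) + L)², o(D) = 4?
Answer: -5314536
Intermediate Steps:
X(L, v) = (4 + L)²
s(Y) = -10*Y³ (s(Y) = (-10*Y)*Y² = -10*Y³)
s(X(5, 6)) - 1*126 = -10*(4 + 5)⁶ - 1*126 = -10*(9²)³ - 126 = -10*81³ - 126 = -10*531441 - 126 = -5314410 - 126 = -5314536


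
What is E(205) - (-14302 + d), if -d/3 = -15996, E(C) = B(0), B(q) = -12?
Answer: -33698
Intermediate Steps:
E(C) = -12
d = 47988 (d = -3*(-15996) = 47988)
E(205) - (-14302 + d) = -12 - (-14302 + 47988) = -12 - 1*33686 = -12 - 33686 = -33698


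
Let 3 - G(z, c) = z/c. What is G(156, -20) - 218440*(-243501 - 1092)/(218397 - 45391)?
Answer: 133576908462/432515 ≈ 3.0884e+5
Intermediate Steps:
G(z, c) = 3 - z/c
G(156, -20) - 218440*(-243501 - 1092)/(218397 - 45391) = (3 - 1*156/(-20)) - 218440*(-243501 - 1092)/(218397 - 45391) = (3 - 1*156*(-1/20)) - 218440/(173006/(-244593)) = (3 + 39/5) - 218440/(173006*(-1/244593)) = 54/5 - 218440/(-173006/244593) = 54/5 - 218440*(-244593/173006) = 54/5 + 26714447460/86503 = 133576908462/432515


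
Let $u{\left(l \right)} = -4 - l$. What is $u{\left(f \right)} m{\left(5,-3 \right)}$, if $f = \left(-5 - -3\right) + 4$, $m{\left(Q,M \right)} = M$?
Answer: $18$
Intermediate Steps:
$f = 2$ ($f = \left(-5 + 3\right) + 4 = -2 + 4 = 2$)
$u{\left(f \right)} m{\left(5,-3 \right)} = \left(-4 - 2\right) \left(-3\right) = \left(-6\right) \left(-3\right) = 18$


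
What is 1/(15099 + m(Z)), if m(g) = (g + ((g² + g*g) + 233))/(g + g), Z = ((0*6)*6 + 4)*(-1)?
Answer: 8/120531 ≈ 6.6373e-5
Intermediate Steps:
Z = -4 (Z = (0*6 + 4)*(-1) = (0 + 4)*(-1) = 4*(-1) = -4)
m(g) = (233 + g + 2*g²)/(2*g) (m(g) = (g + ((g² + g²) + 233))/((2*g)) = (g + (2*g² + 233))*(1/(2*g)) = (g + (233 + 2*g²))*(1/(2*g)) = (233 + g + 2*g²)*(1/(2*g)) = (233 + g + 2*g²)/(2*g))
1/(15099 + m(Z)) = 1/(15099 + (½ - 4 + (233/2)/(-4))) = 1/(15099 + (½ - 4 + (233/2)*(-¼))) = 1/(15099 + (½ - 4 - 233/8)) = 1/(15099 - 261/8) = 1/(120531/8) = 8/120531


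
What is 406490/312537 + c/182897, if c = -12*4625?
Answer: 56999998030/57162079689 ≈ 0.99716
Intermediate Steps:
c = -55500
406490/312537 + c/182897 = 406490/312537 - 55500/182897 = 56999998030/57162079689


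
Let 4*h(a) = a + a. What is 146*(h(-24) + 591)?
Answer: 84534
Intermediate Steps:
h(a) = a/2 (h(a) = (a + a)/4 = (2*a)/4 = a/2)
146*(h(-24) + 591) = 146*((½)*(-24) + 591) = 146*(-12 + 591) = 146*579 = 84534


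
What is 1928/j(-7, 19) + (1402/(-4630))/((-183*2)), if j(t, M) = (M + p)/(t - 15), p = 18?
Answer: -35938626703/31349730 ≈ -1146.4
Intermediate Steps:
j(t, M) = (18 + M)/(-15 + t) (j(t, M) = (M + 18)/(t - 15) = (18 + M)/(-15 + t))
1928/j(-7, 19) + (1402/(-4630))/((-183*2)) = 1928/(((18 + 19)/(-15 - 7))) + (1402/(-4630))/((-183*2)) = 1928/((37/(-22))) + (1402*(-1/4630))/(-366) = 1928/((-1/22*37)) - 701/2315*(-1/366) = 1928/(-37/22) + 701/847290 = 1928*(-22/37) + 701/847290 = -42416/37 + 701/847290 = -35938626703/31349730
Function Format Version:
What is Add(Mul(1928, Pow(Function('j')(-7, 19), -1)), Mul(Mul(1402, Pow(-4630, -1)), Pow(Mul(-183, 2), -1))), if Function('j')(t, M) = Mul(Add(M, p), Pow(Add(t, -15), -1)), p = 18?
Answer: Rational(-35938626703, 31349730) ≈ -1146.4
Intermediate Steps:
Function('j')(t, M) = Mul(Pow(Add(-15, t), -1), Add(18, M)) (Function('j')(t, M) = Mul(Add(M, 18), Pow(Add(t, -15), -1)) = Mul(Add(18, M), Pow(Add(-15, t), -1)) = Mul(Pow(Add(-15, t), -1), Add(18, M)))
Add(Mul(1928, Pow(Function('j')(-7, 19), -1)), Mul(Mul(1402, Pow(-4630, -1)), Pow(Mul(-183, 2), -1))) = Add(Mul(1928, Pow(Mul(Pow(Add(-15, -7), -1), Add(18, 19)), -1)), Mul(Mul(1402, Pow(-4630, -1)), Pow(Mul(-183, 2), -1))) = Add(Mul(1928, Pow(Mul(Pow(-22, -1), 37), -1)), Mul(Mul(1402, Rational(-1, 4630)), Pow(-366, -1))) = Add(Mul(1928, Pow(Mul(Rational(-1, 22), 37), -1)), Mul(Rational(-701, 2315), Rational(-1, 366))) = Add(Mul(1928, Pow(Rational(-37, 22), -1)), Rational(701, 847290)) = Add(Mul(1928, Rational(-22, 37)), Rational(701, 847290)) = Add(Rational(-42416, 37), Rational(701, 847290)) = Rational(-35938626703, 31349730)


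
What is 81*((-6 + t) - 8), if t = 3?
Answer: -891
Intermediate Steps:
81*((-6 + t) - 8) = 81*((-6 + 3) - 8) = 81*(-3 - 8) = 81*(-11) = -891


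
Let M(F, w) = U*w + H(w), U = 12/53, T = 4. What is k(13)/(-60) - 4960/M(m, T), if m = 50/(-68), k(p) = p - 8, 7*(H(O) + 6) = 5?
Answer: 4416059/3900 ≈ 1132.3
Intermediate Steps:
H(O) = -37/7 (H(O) = -6 + (⅐)*5 = -6 + 5/7 = -37/7)
k(p) = -8 + p
U = 12/53 (U = 12*(1/53) = 12/53 ≈ 0.22642)
m = -25/34 (m = 50*(-1/68) = -25/34 ≈ -0.73529)
M(F, w) = -37/7 + 12*w/53 (M(F, w) = 12*w/53 - 37/7 = -37/7 + 12*w/53)
k(13)/(-60) - 4960/M(m, T) = (-8 + 13)/(-60) - 4960/(-37/7 + (12/53)*4) = 5*(-1/60) - 4960/(-37/7 + 48/53) = -1/12 - 4960/(-1625/371) = -1/12 - 4960*(-371/1625) = -1/12 + 368032/325 = 4416059/3900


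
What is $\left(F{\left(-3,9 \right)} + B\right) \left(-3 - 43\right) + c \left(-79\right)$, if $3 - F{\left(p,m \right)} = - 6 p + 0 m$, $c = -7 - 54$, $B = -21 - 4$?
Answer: $6659$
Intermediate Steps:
$B = -25$
$c = -61$
$F{\left(p,m \right)} = 3 + 6 p$ ($F{\left(p,m \right)} = 3 - \left(- 6 p + 0 m\right) = 3 - \left(- 6 p + 0\right) = 3 - - 6 p = 3 + 6 p$)
$\left(F{\left(-3,9 \right)} + B\right) \left(-3 - 43\right) + c \left(-79\right) = \left(\left(3 + 6 \left(-3\right)\right) - 25\right) \left(-3 - 43\right) - -4819 = \left(\left(3 - 18\right) - 25\right) \left(-46\right) + 4819 = \left(-15 - 25\right) \left(-46\right) + 4819 = \left(-40\right) \left(-46\right) + 4819 = 1840 + 4819 = 6659$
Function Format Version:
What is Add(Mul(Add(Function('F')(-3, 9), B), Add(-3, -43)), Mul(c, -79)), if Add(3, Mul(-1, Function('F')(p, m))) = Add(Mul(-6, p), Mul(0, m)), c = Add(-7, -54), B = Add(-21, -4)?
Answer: 6659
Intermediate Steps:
B = -25
c = -61
Function('F')(p, m) = Add(3, Mul(6, p)) (Function('F')(p, m) = Add(3, Mul(-1, Add(Mul(-6, p), Mul(0, m)))) = Add(3, Mul(-1, Add(Mul(-6, p), 0))) = Add(3, Mul(-1, Mul(-6, p))) = Add(3, Mul(6, p)))
Add(Mul(Add(Function('F')(-3, 9), B), Add(-3, -43)), Mul(c, -79)) = Add(Mul(Add(Add(3, Mul(6, -3)), -25), Add(-3, -43)), Mul(-61, -79)) = Add(Mul(Add(Add(3, -18), -25), -46), 4819) = Add(Mul(Add(-15, -25), -46), 4819) = Add(Mul(-40, -46), 4819) = Add(1840, 4819) = 6659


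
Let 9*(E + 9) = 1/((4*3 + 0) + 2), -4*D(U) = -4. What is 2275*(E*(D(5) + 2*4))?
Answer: -368225/2 ≈ -1.8411e+5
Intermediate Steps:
D(U) = 1 (D(U) = -¼*(-4) = 1)
E = -1133/126 (E = -9 + 1/(9*((4*3 + 0) + 2)) = -9 + 1/(9*((12 + 0) + 2)) = -9 + 1/(9*(12 + 2)) = -9 + (⅑)/14 = -9 + (⅑)*(1/14) = -9 + 1/126 = -1133/126 ≈ -8.9921)
2275*(E*(D(5) + 2*4)) = 2275*(-1133*(1 + 2*4)/126) = 2275*(-1133*(1 + 8)/126) = 2275*(-1133/126*9) = 2275*(-1133/14) = -368225/2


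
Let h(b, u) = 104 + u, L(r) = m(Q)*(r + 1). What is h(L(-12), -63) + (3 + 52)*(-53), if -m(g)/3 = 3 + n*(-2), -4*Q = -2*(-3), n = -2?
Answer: -2874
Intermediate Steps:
Q = -3/2 (Q = -(-1)*(-3)/2 = -¼*6 = -3/2 ≈ -1.5000)
m(g) = -21 (m(g) = -3*(3 - 2*(-2)) = -3*(3 + 4) = -3*7 = -21)
L(r) = -21 - 21*r (L(r) = -21*(r + 1) = -21*(1 + r) = -21 - 21*r)
h(L(-12), -63) + (3 + 52)*(-53) = (104 - 63) + (3 + 52)*(-53) = 41 + 55*(-53) = 41 - 2915 = -2874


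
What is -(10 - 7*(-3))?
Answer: -31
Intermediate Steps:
-(10 - 7*(-3)) = -(10 + 21) = -1*31 = -31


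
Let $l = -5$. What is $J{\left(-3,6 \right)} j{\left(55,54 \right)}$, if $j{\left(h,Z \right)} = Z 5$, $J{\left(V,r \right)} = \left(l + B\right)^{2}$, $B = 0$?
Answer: $6750$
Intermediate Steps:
$J{\left(V,r \right)} = 25$ ($J{\left(V,r \right)} = \left(-5 + 0\right)^{2} = \left(-5\right)^{2} = 25$)
$j{\left(h,Z \right)} = 5 Z$
$J{\left(-3,6 \right)} j{\left(55,54 \right)} = 25 \cdot 5 \cdot 54 = 25 \cdot 270 = 6750$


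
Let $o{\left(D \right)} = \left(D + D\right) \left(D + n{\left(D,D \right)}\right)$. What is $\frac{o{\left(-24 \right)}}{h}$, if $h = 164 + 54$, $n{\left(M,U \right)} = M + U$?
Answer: $\frac{1728}{109} \approx 15.853$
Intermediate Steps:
$o{\left(D \right)} = 6 D^{2}$ ($o{\left(D \right)} = \left(D + D\right) \left(D + \left(D + D\right)\right) = 2 D \left(D + 2 D\right) = 2 D 3 D = 6 D^{2}$)
$h = 218$
$\frac{o{\left(-24 \right)}}{h} = \frac{6 \left(-24\right)^{2}}{218} = 6 \cdot 576 \cdot \frac{1}{218} = 3456 \cdot \frac{1}{218} = \frac{1728}{109}$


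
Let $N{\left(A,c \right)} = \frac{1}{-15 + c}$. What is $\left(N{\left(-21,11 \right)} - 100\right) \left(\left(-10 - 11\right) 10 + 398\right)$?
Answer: $-18847$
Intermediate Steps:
$\left(N{\left(-21,11 \right)} - 100\right) \left(\left(-10 - 11\right) 10 + 398\right) = \left(\frac{1}{-15 + 11} - 100\right) \left(\left(-10 - 11\right) 10 + 398\right) = \left(\frac{1}{-4} - 100\right) \left(\left(-21\right) 10 + 398\right) = \left(- \frac{1}{4} - 100\right) \left(-210 + 398\right) = \left(- \frac{401}{4}\right) 188 = -18847$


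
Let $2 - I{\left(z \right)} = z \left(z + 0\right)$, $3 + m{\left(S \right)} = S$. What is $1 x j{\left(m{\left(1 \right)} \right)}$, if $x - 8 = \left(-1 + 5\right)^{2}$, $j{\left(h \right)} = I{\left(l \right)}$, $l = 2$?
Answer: $-48$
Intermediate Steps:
$m{\left(S \right)} = -3 + S$
$I{\left(z \right)} = 2 - z^{2}$ ($I{\left(z \right)} = 2 - z \left(z + 0\right) = 2 - z z = 2 - z^{2}$)
$j{\left(h \right)} = -2$ ($j{\left(h \right)} = 2 - 2^{2} = 2 - 4 = -2$)
$x = 24$ ($x = 8 + \left(-1 + 5\right)^{2} = 8 + 4^{2} = 8 + 16 = 24$)
$1 x j{\left(m{\left(1 \right)} \right)} = 1 \cdot 24 \left(-2\right) = 24 \left(-2\right) = -48$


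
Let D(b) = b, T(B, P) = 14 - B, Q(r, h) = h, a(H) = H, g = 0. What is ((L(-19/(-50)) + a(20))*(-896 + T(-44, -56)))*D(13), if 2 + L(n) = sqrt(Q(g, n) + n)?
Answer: -196092 - 10894*sqrt(19)/5 ≈ -2.0559e+5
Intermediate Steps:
L(n) = -2 + sqrt(2)*sqrt(n) (L(n) = -2 + sqrt(n + n) = -2 + sqrt(2*n) = -2 + sqrt(2)*sqrt(n))
((L(-19/(-50)) + a(20))*(-896 + T(-44, -56)))*D(13) = (((-2 + sqrt(2)*sqrt(-19/(-50))) + 20)*(-896 + (14 - 1*(-44))))*13 = (((-2 + sqrt(2)*sqrt(-19*(-1/50))) + 20)*(-896 + (14 + 44)))*13 = (((-2 + sqrt(2)*sqrt(19/50)) + 20)*(-896 + 58))*13 = (((-2 + sqrt(2)*(sqrt(38)/10)) + 20)*(-838))*13 = (((-2 + sqrt(19)/5) + 20)*(-838))*13 = ((18 + sqrt(19)/5)*(-838))*13 = (-15084 - 838*sqrt(19)/5)*13 = -196092 - 10894*sqrt(19)/5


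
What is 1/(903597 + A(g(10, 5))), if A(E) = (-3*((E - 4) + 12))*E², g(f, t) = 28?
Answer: 1/818925 ≈ 1.2211e-6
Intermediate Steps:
A(E) = E²*(-24 - 3*E) (A(E) = (-3*((-4 + E) + 12))*E² = (-3*(8 + E))*E² = (-24 - 3*E)*E² = E²*(-24 - 3*E))
1/(903597 + A(g(10, 5))) = 1/(903597 + 3*28²*(-8 - 1*28)) = 1/(903597 + 3*784*(-8 - 28)) = 1/(903597 + 3*784*(-36)) = 1/(903597 - 84672) = 1/818925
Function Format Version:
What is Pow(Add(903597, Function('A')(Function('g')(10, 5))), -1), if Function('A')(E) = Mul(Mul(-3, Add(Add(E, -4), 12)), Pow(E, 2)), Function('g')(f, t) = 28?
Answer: Rational(1, 818925) ≈ 1.2211e-6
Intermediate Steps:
Function('A')(E) = Mul(Pow(E, 2), Add(-24, Mul(-3, E))) (Function('A')(E) = Mul(Mul(-3, Add(Add(-4, E), 12)), Pow(E, 2)) = Mul(Mul(-3, Add(8, E)), Pow(E, 2)) = Mul(Add(-24, Mul(-3, E)), Pow(E, 2)) = Mul(Pow(E, 2), Add(-24, Mul(-3, E))))
Pow(Add(903597, Function('A')(Function('g')(10, 5))), -1) = Pow(Add(903597, Mul(3, Pow(28, 2), Add(-8, Mul(-1, 28)))), -1) = Pow(Add(903597, Mul(3, 784, Add(-8, -28))), -1) = Pow(Add(903597, Mul(3, 784, -36)), -1) = Pow(Add(903597, -84672), -1) = Pow(818925, -1) = Rational(1, 818925)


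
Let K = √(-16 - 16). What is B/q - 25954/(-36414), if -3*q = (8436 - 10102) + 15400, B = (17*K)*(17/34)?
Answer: 12977/18207 - 17*I*√2/2289 ≈ 0.71275 - 0.010503*I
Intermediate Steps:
K = 4*I*√2 (K = √(-32) = 4*I*√2 ≈ 5.6569*I)
B = 34*I*√2 (B = (17*(4*I*√2))*(17/34) = (68*I*√2)*(17*(1/34)) = (68*I*√2)*(½) = 34*I*√2 ≈ 48.083*I)
q = -4578 (q = -((8436 - 10102) + 15400)/3 = -(-1666 + 15400)/3 = -⅓*13734 = -4578)
B/q - 25954/(-36414) = (34*I*√2)/(-4578) - 25954/(-36414) = (34*I*√2)*(-1/4578) - 25954*(-1/36414) = -17*I*√2/2289 + 12977/18207 = 12977/18207 - 17*I*√2/2289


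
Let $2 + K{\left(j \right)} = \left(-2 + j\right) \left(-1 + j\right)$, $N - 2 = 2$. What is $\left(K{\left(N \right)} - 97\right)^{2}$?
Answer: $8649$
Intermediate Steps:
$N = 4$ ($N = 2 + 2 = 4$)
$K{\left(j \right)} = -2 + \left(-1 + j\right) \left(-2 + j\right)$ ($K{\left(j \right)} = -2 + \left(-2 + j\right) \left(-1 + j\right) = -2 + \left(-1 + j\right) \left(-2 + j\right)$)
$\left(K{\left(N \right)} - 97\right)^{2} = \left(4 \left(-3 + 4\right) - 97\right)^{2} = \left(4 \cdot 1 - 97\right)^{2} = \left(4 - 97\right)^{2} = \left(-93\right)^{2} = 8649$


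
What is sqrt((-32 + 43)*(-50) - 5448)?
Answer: I*sqrt(5998) ≈ 77.447*I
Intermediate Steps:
sqrt((-32 + 43)*(-50) - 5448) = sqrt(11*(-50) - 5448) = sqrt(-550 - 5448) = sqrt(-5998) = I*sqrt(5998)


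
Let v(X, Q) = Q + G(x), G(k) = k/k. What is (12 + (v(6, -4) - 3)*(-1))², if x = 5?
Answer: 324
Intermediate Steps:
G(k) = 1
v(X, Q) = 1 + Q (v(X, Q) = Q + 1 = 1 + Q)
(12 + (v(6, -4) - 3)*(-1))² = (12 + ((1 - 4) - 3)*(-1))² = (12 + (-3 - 3)*(-1))² = (12 - 6*(-1))² = (12 + 6)² = 18² = 324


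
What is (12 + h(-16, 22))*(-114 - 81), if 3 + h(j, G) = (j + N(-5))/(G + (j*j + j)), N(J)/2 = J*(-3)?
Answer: -231270/131 ≈ -1765.4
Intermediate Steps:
N(J) = -6*J (N(J) = 2*(J*(-3)) = 2*(-3*J) = -6*J)
h(j, G) = -3 + (30 + j)/(G + j + j**2) (h(j, G) = -3 + (j - 6*(-5))/(G + (j*j + j)) = -3 + (j + 30)/(G + (j**2 + j)) = -3 + (30 + j)/(G + (j + j**2)) = -3 + (30 + j)/(G + j + j**2))
(12 + h(-16, 22))*(-114 - 81) = (12 + (30 - 3*22 - 3*(-16)**2 - 2*(-16))/(22 - 16 + (-16)**2))*(-114 - 81) = (12 + (30 - 66 - 3*256 + 32)/(22 - 16 + 256))*(-195) = (12 + (30 - 66 - 768 + 32)/262)*(-195) = (12 + (1/262)*(-772))*(-195) = (12 - 386/131)*(-195) = (1186/131)*(-195) = -231270/131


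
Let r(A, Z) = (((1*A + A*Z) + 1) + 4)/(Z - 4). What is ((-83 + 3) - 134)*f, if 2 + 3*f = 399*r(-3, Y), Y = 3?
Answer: -597274/3 ≈ -1.9909e+5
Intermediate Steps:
r(A, Z) = (5 + A + A*Z)/(-4 + Z) (r(A, Z) = (((A + A*Z) + 1) + 4)/(-4 + Z) = ((1 + A + A*Z) + 4)/(-4 + Z) = (5 + A + A*Z)/(-4 + Z))
f = 2791/3 (f = -2/3 + (399*((5 - 3 - 3*3)/(-4 + 3)))/3 = -2/3 + (399*((5 - 3 - 9)/(-1)))/3 = -2/3 + (399*(-1*(-7)))/3 = -2/3 + (399*7)/3 = -2/3 + (1/3)*2793 = -2/3 + 931 = 2791/3 ≈ 930.33)
((-83 + 3) - 134)*f = ((-83 + 3) - 134)*(2791/3) = (-80 - 134)*(2791/3) = -214*2791/3 = -597274/3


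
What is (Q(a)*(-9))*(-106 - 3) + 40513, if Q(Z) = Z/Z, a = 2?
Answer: 41494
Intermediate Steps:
Q(Z) = 1
(Q(a)*(-9))*(-106 - 3) + 40513 = (1*(-9))*(-106 - 3) + 40513 = -9*(-109) + 40513 = 981 + 40513 = 41494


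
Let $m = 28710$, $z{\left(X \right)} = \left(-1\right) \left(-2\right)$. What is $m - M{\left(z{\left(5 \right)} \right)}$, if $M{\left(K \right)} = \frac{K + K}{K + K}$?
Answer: $28709$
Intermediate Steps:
$z{\left(X \right)} = 2$
$M{\left(K \right)} = 1$ ($M{\left(K \right)} = \frac{2 K}{2 K} = 2 K \frac{1}{2 K} = 1$)
$m - M{\left(z{\left(5 \right)} \right)} = 28710 - 1 = 28709$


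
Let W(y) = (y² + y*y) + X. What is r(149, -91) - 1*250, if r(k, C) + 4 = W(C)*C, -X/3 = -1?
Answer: -1507669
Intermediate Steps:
X = 3 (X = -3*(-1) = 3)
W(y) = 3 + 2*y² (W(y) = (y² + y*y) + 3 = (y² + y²) + 3 = 2*y² + 3 = 3 + 2*y²)
r(k, C) = -4 + C*(3 + 2*C²) (r(k, C) = -4 + (3 + 2*C²)*C = -4 + C*(3 + 2*C²))
r(149, -91) - 1*250 = (-4 - 91*(3 + 2*(-91)²)) - 1*250 = (-4 - 91*(3 + 2*8281)) - 250 = (-4 - 91*(3 + 16562)) - 250 = (-4 - 91*16565) - 250 = (-4 - 1507415) - 250 = -1507419 - 250 = -1507669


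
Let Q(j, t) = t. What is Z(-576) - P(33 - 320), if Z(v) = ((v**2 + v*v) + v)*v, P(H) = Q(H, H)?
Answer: -381873889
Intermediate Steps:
P(H) = H
Z(v) = v*(v + 2*v**2) (Z(v) = ((v**2 + v**2) + v)*v = (2*v**2 + v)*v = (v + 2*v**2)*v = v*(v + 2*v**2))
Z(-576) - P(33 - 320) = (-576)**2*(1 + 2*(-576)) - (33 - 320) = 331776*(1 - 1152) - 1*(-287) = 331776*(-1151) + 287 = -381874176 + 287 = -381873889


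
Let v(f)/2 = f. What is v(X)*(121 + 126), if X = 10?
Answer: 4940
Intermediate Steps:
v(f) = 2*f
v(X)*(121 + 126) = (2*10)*(121 + 126) = 20*247 = 4940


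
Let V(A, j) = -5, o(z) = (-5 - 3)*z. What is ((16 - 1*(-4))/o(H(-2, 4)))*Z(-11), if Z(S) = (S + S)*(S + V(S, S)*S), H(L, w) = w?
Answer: 605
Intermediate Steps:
o(z) = -8*z
Z(S) = -8*S² (Z(S) = (S + S)*(S - 5*S) = (2*S)*(-4*S) = -8*S²)
((16 - 1*(-4))/o(H(-2, 4)))*Z(-11) = ((16 - 1*(-4))/((-8*4)))*(-8*(-11)²) = ((16 + 4)/(-32))*(-8*121) = (20*(-1/32))*(-968) = -5/8*(-968) = 605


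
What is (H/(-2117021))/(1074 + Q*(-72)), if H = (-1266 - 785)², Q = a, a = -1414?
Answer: -4206601/217803354522 ≈ -1.9314e-5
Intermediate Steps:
Q = -1414
H = 4206601 (H = (-2051)² = 4206601)
(H/(-2117021))/(1074 + Q*(-72)) = (4206601/(-2117021))/(1074 - 1414*(-72)) = (4206601*(-1/2117021))/(1074 + 101808) = -4206601/2117021/102882 = -4206601/2117021*1/102882 = -4206601/217803354522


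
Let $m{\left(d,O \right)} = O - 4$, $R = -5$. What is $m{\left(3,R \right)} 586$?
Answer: $-5274$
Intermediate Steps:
$m{\left(d,O \right)} = -4 + O$
$m{\left(3,R \right)} 586 = \left(-4 - 5\right) 586 = \left(-9\right) 586 = -5274$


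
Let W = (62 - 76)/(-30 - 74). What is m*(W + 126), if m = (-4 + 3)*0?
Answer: 0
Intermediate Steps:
W = 7/52 (W = -14/(-104) = -14*(-1/104) = 7/52 ≈ 0.13462)
m = 0 (m = -1*0 = 0)
m*(W + 126) = 0*(7/52 + 126) = 0*(6559/52) = 0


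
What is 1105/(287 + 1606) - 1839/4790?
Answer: 1811723/9067470 ≈ 0.19980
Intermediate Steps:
1105/(287 + 1606) - 1839/4790 = 1105/1893 - 1839*1/4790 = 1105*(1/1893) - 1839/4790 = 1105/1893 - 1839/4790 = 1811723/9067470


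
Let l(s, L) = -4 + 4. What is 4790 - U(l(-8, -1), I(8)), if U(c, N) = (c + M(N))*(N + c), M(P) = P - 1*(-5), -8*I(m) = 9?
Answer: 306839/64 ≈ 4794.4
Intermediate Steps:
I(m) = -9/8 (I(m) = -⅛*9 = -9/8)
l(s, L) = 0
M(P) = 5 + P (M(P) = P + 5 = 5 + P)
U(c, N) = (N + c)*(5 + N + c) (U(c, N) = (c + (5 + N))*(N + c) = (5 + N + c)*(N + c) = (N + c)*(5 + N + c))
4790 - U(l(-8, -1), I(8)) = 4790 - (0² - 9/8*0 - 9*(5 - 9/8)/8 + 0*(5 - 9/8)) = 4790 - (0 + 0 - 9/8*31/8 + 0*(31/8)) = 4790 - (0 + 0 - 279/64 + 0) = 4790 - 1*(-279/64) = 4790 + 279/64 = 306839/64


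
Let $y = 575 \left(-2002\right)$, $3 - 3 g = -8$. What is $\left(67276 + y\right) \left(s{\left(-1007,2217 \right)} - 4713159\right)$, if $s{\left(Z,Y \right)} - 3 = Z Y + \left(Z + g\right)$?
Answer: $\frac{22587972095590}{3} \approx 7.5293 \cdot 10^{12}$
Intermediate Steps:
$g = \frac{11}{3}$ ($g = 1 - - \frac{8}{3} = 1 + \frac{8}{3} = \frac{11}{3} \approx 3.6667$)
$y = -1151150$
$s{\left(Z,Y \right)} = \frac{20}{3} + Z + Y Z$ ($s{\left(Z,Y \right)} = 3 + \left(Z Y + \left(Z + \frac{11}{3}\right)\right) = 3 + \left(Y Z + \left(\frac{11}{3} + Z\right)\right) = 3 + \left(\frac{11}{3} + Z + Y Z\right) = \frac{20}{3} + Z + Y Z$)
$\left(67276 + y\right) \left(s{\left(-1007,2217 \right)} - 4713159\right) = \left(67276 - 1151150\right) \left(\left(\frac{20}{3} - 1007 + 2217 \left(-1007\right)\right) - 4713159\right) = - 1083874 \left(\left(\frac{20}{3} - 1007 - 2232519\right) - 4713159\right) = - 1083874 \left(- \frac{6700558}{3} - 4713159\right) = \left(-1083874\right) \left(- \frac{20840035}{3}\right) = \frac{22587972095590}{3}$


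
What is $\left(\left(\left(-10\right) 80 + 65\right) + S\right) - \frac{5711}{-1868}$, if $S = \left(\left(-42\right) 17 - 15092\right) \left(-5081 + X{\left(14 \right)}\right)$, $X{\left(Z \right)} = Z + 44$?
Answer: $\frac{148305761715}{1868} \approx 7.9393 \cdot 10^{7}$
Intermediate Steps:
$X{\left(Z \right)} = 44 + Z$
$S = 79393538$ ($S = \left(\left(-42\right) 17 - 15092\right) \left(-5081 + \left(44 + 14\right)\right) = \left(-714 - 15092\right) \left(-5081 + 58\right) = \left(-15806\right) \left(-5023\right) = 79393538$)
$\left(\left(\left(-10\right) 80 + 65\right) + S\right) - \frac{5711}{-1868} = \left(\left(\left(-10\right) 80 + 65\right) + 79393538\right) - \frac{5711}{-1868} = \left(\left(-800 + 65\right) + 79393538\right) - - \frac{5711}{1868} = \left(-735 + 79393538\right) + \frac{5711}{1868} = 79392803 + \frac{5711}{1868} = \frac{148305761715}{1868}$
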